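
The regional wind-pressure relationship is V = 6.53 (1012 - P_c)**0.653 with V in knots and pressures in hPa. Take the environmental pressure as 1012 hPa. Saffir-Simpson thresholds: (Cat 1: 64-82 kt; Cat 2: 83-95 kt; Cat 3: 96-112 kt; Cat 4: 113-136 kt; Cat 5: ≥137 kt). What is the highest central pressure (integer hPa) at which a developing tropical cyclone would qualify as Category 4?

933 hPa

Category 4 begins at V = 113 kt.
Required ΔP = (113/6.53)^(1/0.653) = 17.305^1.531 ≈ 78.73 hPa.
P_c ≤ 1012 − 78.73 = 933.27, so the highest integer P_c is 933 hPa.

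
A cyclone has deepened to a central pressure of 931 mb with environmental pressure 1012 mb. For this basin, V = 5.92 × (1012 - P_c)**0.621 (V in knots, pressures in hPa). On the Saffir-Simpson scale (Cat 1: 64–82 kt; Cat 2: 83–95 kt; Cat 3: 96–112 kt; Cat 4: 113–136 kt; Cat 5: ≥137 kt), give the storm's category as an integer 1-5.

ΔP = 1012 − 931 = 81 mb.
V ≈ 5.92 × 81^0.621 = 5.92 × 15.32 ≈ 91 kt.
91 kt falls in the Category 2 band.

2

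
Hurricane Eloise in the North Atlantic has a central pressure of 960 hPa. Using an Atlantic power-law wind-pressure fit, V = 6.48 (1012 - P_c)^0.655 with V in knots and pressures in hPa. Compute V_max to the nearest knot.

86 kt

ΔP = 1012 − 960 = 52 hPa.
52^0.655 ≈ 13.304.
V ≈ 6.48 × 13.304 ≈ 86.2 kt.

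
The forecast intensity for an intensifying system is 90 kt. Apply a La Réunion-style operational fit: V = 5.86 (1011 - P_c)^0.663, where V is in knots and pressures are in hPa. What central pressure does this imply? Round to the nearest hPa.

949 hPa

ΔP = (V / 5.86)^(1/0.663) = (90/5.86)^1.508.
90/5.86 = 15.358; 15.358^1.508 ≈ 61.57 hPa.
P_c = 1011 − 61.57 = 949.43 ≈ 949 hPa.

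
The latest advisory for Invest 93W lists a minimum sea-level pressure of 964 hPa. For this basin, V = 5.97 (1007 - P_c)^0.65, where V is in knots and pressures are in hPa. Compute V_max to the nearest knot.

ΔP = 1007 − 964 = 43 hPa.
43^0.65 ≈ 11.528.
V ≈ 5.97 × 11.528 ≈ 68.8 kt.

69 kt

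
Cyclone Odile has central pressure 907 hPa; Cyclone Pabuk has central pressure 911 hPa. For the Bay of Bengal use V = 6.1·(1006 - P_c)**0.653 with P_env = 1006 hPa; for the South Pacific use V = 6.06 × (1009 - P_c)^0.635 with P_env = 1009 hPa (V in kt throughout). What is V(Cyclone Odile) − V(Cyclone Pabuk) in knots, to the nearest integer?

11 kt

Cyclone Odile: ΔP = 99; V ≈ 6.1 × 99^0.653 ≈ 122.60 kt.
Cyclone Pabuk: ΔP = 98; V ≈ 6.06 × 98^0.635 ≈ 111.40 kt.
Difference ≈ 122.60 − 111.40 = 11.20 → 11 kt.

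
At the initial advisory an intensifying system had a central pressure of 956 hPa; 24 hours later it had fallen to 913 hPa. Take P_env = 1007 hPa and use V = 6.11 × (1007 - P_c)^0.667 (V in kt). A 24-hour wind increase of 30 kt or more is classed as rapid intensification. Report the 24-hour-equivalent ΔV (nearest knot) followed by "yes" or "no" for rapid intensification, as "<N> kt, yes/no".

V₁: ΔP = 51, V ≈ 6.11 × 51^0.667 ≈ 84.14 kt.
V₂: ΔP = 94, V ≈ 6.11 × 94^0.667 ≈ 126.51 kt.
ΔV over 24 h = 42.37 kt → 24 h equivalent = 42.37 × 24/24 ≈ 42.37 kt.
42 kt ≥ 30 kt ⇒ rapid intensification.

42 kt, yes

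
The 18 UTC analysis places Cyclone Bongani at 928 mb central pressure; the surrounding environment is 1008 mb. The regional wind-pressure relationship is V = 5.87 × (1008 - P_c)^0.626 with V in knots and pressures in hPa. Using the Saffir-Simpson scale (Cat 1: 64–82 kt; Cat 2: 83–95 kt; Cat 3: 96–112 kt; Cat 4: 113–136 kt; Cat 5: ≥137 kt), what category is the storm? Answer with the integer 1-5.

2

ΔP = 1008 − 928 = 80 mb.
V ≈ 5.87 × 80^0.626 = 5.87 × 15.54 ≈ 91 kt.
91 kt falls in the Category 2 band.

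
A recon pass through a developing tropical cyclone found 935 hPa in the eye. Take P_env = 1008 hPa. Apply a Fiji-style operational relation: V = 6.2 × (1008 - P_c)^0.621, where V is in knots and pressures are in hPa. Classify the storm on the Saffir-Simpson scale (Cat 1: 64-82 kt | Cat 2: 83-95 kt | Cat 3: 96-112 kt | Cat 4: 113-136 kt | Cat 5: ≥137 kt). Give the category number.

ΔP = 1008 − 935 = 73 hPa.
V ≈ 6.2 × 73^0.621 = 6.2 × 14.36 ≈ 89 kt.
89 kt falls in the Category 2 band.

2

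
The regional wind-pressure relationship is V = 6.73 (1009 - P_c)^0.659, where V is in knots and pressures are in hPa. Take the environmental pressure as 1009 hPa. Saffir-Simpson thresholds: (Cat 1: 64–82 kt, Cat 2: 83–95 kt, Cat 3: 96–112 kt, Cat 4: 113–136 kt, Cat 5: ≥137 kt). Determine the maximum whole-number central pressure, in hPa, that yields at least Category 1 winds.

Category 1 begins at V = 64 kt.
Required ΔP = (64/6.73)^(1/0.659) = 9.510^1.517 ≈ 30.50 hPa.
P_c ≤ 1009 − 30.50 = 978.50, so the highest integer P_c is 978 hPa.

978 hPa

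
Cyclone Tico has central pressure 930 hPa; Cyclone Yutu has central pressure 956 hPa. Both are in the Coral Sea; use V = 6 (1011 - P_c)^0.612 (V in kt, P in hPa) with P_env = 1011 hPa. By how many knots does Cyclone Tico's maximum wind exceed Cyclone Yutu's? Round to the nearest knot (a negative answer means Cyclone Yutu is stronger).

19 kt

Cyclone Tico: ΔP = 81; V ≈ 6 × 81^0.612 ≈ 88.34 kt.
Cyclone Yutu: ΔP = 55; V ≈ 6 × 55^0.612 ≈ 69.70 kt.
Difference ≈ 88.34 − 69.70 = 18.64 → 19 kt.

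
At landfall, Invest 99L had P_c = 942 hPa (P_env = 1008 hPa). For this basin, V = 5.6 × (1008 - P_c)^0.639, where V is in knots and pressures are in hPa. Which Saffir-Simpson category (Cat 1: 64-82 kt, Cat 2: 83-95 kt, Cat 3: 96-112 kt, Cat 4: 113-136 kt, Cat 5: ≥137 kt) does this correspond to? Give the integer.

1

ΔP = 1008 − 942 = 66 hPa.
V ≈ 5.6 × 66^0.639 = 5.6 × 14.54 ≈ 81 kt.
81 kt falls in the Category 1 band.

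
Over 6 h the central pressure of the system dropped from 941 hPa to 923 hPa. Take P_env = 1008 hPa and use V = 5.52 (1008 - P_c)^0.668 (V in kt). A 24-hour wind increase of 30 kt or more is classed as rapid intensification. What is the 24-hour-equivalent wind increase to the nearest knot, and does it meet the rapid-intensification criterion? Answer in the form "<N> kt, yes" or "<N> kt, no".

V₁: ΔP = 67, V ≈ 5.52 × 67^0.668 ≈ 91.57 kt.
V₂: ΔP = 85, V ≈ 5.52 × 85^0.668 ≈ 107.35 kt.
ΔV over 6 h = 15.78 kt → 24 h equivalent = 15.78 × 24/6 ≈ 63.12 kt.
63 kt ≥ 30 kt ⇒ rapid intensification.

63 kt, yes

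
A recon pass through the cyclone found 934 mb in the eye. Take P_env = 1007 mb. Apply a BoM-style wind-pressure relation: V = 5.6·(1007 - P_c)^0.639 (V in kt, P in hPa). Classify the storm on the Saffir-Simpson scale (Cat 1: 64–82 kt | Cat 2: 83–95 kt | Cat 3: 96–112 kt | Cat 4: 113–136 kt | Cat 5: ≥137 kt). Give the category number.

ΔP = 1007 − 934 = 73 mb.
V ≈ 5.6 × 73^0.639 = 5.6 × 15.51 ≈ 87 kt.
87 kt falls in the Category 2 band.

2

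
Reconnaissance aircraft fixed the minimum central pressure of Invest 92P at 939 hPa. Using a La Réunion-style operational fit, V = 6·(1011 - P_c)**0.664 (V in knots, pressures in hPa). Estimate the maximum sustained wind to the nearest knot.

ΔP = 1011 − 939 = 72 hPa.
72^0.664 ≈ 17.111.
V ≈ 6 × 17.111 ≈ 102.7 kt.

103 kt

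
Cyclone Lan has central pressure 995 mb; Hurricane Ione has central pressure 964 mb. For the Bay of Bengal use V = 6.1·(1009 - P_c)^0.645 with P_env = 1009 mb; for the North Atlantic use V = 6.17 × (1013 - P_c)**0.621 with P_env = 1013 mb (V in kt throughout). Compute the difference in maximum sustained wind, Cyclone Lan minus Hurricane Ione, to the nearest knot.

-36 kt

Cyclone Lan: ΔP = 14; V ≈ 6.1 × 14^0.645 ≈ 33.46 kt.
Hurricane Ione: ΔP = 49; V ≈ 6.17 × 49^0.621 ≈ 69.17 kt.
Difference ≈ 33.46 − 69.17 = -35.71 → -36 kt.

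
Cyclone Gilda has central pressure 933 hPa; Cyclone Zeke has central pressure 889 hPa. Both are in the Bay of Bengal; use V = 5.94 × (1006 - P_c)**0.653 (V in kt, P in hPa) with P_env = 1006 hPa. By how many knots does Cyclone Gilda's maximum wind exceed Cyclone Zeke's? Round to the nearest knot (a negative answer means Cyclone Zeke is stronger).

-35 kt

Cyclone Gilda: ΔP = 73; V ≈ 5.94 × 73^0.653 ≈ 97.84 kt.
Cyclone Zeke: ΔP = 117; V ≈ 5.94 × 117^0.653 ≈ 133.14 kt.
Difference ≈ 97.84 − 133.14 = -35.30 → -35 kt.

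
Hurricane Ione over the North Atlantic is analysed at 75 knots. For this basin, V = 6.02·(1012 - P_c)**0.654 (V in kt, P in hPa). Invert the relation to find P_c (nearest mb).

965 mb

ΔP = (V / 6.02)^(1/0.654) = (75/6.02)^1.529.
75/6.02 = 12.458; 12.458^1.529 ≈ 47.32 mb.
P_c = 1012 − 47.32 = 964.68 ≈ 965 mb.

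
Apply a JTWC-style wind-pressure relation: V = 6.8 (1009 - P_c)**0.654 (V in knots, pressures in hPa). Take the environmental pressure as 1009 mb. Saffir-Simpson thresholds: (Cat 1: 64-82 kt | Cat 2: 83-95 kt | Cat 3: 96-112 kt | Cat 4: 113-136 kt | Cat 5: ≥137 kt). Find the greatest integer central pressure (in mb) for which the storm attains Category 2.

Category 2 begins at V = 83 kt.
Required ΔP = (83/6.8)^(1/0.654) = 12.206^1.529 ≈ 45.86 mb.
P_c ≤ 1009 − 45.86 = 963.14, so the highest integer P_c is 963 mb.

963 mb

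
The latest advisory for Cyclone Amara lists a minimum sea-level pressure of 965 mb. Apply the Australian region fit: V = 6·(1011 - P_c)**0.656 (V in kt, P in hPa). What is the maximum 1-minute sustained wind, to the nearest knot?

ΔP = 1011 − 965 = 46 mb.
46^0.656 ≈ 12.324.
V ≈ 6 × 12.324 ≈ 73.9 kt.

74 kt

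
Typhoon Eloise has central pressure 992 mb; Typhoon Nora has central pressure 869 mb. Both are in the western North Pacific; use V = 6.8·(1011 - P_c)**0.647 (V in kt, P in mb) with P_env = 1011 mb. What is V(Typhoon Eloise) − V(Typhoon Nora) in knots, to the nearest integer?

-122 kt

Typhoon Eloise: ΔP = 19; V ≈ 6.8 × 19^0.647 ≈ 45.69 kt.
Typhoon Nora: ΔP = 142; V ≈ 6.8 × 142^0.647 ≈ 167.90 kt.
Difference ≈ 45.69 − 167.90 = -122.21 → -122 kt.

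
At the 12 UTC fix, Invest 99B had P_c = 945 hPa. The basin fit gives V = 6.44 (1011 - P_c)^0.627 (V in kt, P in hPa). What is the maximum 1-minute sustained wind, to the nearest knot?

ΔP = 1011 − 945 = 66 hPa.
66^0.627 ≈ 13.831.
V ≈ 6.44 × 13.831 ≈ 89.1 kt.

89 kt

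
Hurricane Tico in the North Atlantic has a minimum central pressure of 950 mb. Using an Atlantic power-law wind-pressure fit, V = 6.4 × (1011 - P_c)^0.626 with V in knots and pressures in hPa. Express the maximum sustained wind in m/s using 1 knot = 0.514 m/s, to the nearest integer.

ΔP = 1011 − 950 = 61 mb.
V ≈ 6.4 × 61^0.626 = 6.4 × 13.110 ≈ 83.907 kt.
83.907 × 0.514 ≈ 43.13 m/s → 43 m/s.

43 m/s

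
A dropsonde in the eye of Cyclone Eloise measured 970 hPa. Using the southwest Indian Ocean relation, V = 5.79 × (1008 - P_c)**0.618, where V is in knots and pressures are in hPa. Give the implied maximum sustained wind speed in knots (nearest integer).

ΔP = 1008 − 970 = 38 hPa.
38^0.618 ≈ 9.469.
V ≈ 5.79 × 9.469 ≈ 54.8 kt.

55 kt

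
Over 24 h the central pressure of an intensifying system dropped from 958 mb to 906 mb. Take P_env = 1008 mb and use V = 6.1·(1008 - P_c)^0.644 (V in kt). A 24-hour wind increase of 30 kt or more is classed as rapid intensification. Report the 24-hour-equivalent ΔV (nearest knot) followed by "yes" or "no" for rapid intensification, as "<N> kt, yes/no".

44 kt, yes

V₁: ΔP = 50, V ≈ 6.1 × 50^0.644 ≈ 75.76 kt.
V₂: ΔP = 102, V ≈ 6.1 × 102^0.644 ≈ 119.91 kt.
ΔV over 24 h = 44.15 kt → 24 h equivalent = 44.15 × 24/24 ≈ 44.15 kt.
44 kt ≥ 30 kt ⇒ rapid intensification.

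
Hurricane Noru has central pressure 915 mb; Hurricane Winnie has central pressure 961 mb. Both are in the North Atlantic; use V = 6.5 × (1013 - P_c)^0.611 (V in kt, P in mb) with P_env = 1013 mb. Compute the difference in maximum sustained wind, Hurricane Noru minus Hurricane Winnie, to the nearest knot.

34 kt

Hurricane Noru: ΔP = 98; V ≈ 6.5 × 98^0.611 ≈ 107.04 kt.
Hurricane Winnie: ΔP = 52; V ≈ 6.5 × 52^0.611 ≈ 72.68 kt.
Difference ≈ 107.04 − 72.68 = 34.36 → 34 kt.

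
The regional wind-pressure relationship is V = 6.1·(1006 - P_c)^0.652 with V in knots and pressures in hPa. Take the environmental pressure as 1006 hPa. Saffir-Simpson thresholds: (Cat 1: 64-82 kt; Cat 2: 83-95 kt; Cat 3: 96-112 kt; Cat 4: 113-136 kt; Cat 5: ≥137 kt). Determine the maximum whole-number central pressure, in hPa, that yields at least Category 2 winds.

Category 2 begins at V = 83 kt.
Required ΔP = (83/6.1)^(1/0.652) = 13.607^1.534 ≈ 54.81 hPa.
P_c ≤ 1006 − 54.81 = 951.19, so the highest integer P_c is 951 hPa.

951 hPa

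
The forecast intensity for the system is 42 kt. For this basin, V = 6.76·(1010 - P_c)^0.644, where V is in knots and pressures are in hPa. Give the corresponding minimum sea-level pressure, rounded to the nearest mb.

993 mb

ΔP = (V / 6.76)^(1/0.644) = (42/6.76)^1.553.
42/6.76 = 6.213; 6.213^1.553 ≈ 17.05 mb.
P_c = 1010 − 17.05 = 992.95 ≈ 993 mb.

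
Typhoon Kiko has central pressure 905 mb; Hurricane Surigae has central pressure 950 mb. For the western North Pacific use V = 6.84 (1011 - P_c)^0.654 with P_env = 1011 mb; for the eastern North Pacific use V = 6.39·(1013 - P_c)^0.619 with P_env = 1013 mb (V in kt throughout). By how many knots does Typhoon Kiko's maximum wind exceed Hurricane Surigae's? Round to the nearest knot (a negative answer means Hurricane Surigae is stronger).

Typhoon Kiko: ΔP = 106; V ≈ 6.84 × 106^0.654 ≈ 144.41 kt.
Hurricane Surigae: ΔP = 63; V ≈ 6.39 × 63^0.619 ≈ 83.04 kt.
Difference ≈ 144.41 − 83.04 = 61.37 → 61 kt.

61 kt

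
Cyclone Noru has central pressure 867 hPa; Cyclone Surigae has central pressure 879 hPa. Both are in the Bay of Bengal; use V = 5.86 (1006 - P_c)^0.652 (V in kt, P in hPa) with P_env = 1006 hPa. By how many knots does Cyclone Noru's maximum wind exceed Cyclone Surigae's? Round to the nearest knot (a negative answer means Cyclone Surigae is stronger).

8 kt

Cyclone Noru: ΔP = 139; V ≈ 5.86 × 139^0.652 ≈ 146.27 kt.
Cyclone Surigae: ΔP = 127; V ≈ 5.86 × 127^0.652 ≈ 137.90 kt.
Difference ≈ 146.27 − 137.90 = 8.37 → 8 kt.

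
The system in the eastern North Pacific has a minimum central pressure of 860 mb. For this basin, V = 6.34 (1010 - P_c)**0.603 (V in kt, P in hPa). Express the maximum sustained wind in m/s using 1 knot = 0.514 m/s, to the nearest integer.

67 m/s

ΔP = 1010 − 860 = 150 mb.
V ≈ 6.34 × 150^0.603 = 6.34 × 20.520 ≈ 130.098 kt.
130.098 × 0.514 ≈ 66.87 m/s → 67 m/s.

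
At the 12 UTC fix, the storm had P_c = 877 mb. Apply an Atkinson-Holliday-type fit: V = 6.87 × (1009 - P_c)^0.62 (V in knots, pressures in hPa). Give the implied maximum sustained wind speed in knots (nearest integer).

142 kt

ΔP = 1009 − 877 = 132 mb.
132^0.62 ≈ 20.642.
V ≈ 6.87 × 20.642 ≈ 141.8 kt.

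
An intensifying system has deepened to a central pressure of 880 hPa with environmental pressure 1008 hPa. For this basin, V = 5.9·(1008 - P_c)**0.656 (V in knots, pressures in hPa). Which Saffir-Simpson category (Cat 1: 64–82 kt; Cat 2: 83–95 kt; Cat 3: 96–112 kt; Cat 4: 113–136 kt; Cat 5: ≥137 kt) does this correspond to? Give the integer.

5

ΔP = 1008 − 880 = 128 hPa.
V ≈ 5.9 × 128^0.656 = 5.9 × 24.12 ≈ 142 kt.
142 kt falls in the Category 5 band.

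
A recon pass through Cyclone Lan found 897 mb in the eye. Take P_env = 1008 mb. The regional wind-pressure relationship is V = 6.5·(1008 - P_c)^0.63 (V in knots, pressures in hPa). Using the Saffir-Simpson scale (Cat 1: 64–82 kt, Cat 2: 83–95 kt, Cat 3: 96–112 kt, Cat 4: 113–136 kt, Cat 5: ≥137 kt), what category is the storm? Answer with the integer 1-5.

ΔP = 1008 − 897 = 111 mb.
V ≈ 6.5 × 111^0.63 = 6.5 × 19.43 ≈ 126 kt.
126 kt falls in the Category 4 band.

4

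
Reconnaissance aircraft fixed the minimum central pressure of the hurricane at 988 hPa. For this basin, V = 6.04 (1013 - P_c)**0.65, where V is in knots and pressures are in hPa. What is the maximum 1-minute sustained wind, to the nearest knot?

49 kt

ΔP = 1013 − 988 = 25 hPa.
25^0.65 ≈ 8.103.
V ≈ 6.04 × 8.103 ≈ 48.9 kt.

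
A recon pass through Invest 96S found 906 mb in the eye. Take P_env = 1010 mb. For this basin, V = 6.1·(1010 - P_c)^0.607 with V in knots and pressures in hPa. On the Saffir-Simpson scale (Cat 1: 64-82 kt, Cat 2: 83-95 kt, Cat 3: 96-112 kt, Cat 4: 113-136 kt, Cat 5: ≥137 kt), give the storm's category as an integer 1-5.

ΔP = 1010 − 906 = 104 mb.
V ≈ 6.1 × 104^0.607 = 6.1 × 16.76 ≈ 102 kt.
102 kt falls in the Category 3 band.

3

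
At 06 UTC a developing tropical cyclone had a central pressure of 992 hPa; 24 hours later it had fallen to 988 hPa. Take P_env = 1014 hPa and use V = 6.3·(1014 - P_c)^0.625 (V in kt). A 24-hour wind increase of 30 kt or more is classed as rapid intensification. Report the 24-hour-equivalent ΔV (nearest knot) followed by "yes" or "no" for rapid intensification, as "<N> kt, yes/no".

V₁: ΔP = 22, V ≈ 6.3 × 22^0.625 ≈ 43.49 kt.
V₂: ΔP = 26, V ≈ 6.3 × 26^0.625 ≈ 48.27 kt.
ΔV over 24 h = 4.78 kt → 24 h equivalent = 4.78 × 24/24 ≈ 4.78 kt.
5 kt < 30 kt ⇒ not rapid intensification.

5 kt, no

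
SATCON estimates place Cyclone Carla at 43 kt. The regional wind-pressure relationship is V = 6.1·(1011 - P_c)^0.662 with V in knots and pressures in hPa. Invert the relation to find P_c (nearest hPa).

ΔP = (V / 6.1)^(1/0.662) = (43/6.1)^1.511.
43/6.1 = 7.049; 7.049^1.511 ≈ 19.11 hPa.
P_c = 1011 − 19.11 = 991.89 ≈ 992 hPa.

992 hPa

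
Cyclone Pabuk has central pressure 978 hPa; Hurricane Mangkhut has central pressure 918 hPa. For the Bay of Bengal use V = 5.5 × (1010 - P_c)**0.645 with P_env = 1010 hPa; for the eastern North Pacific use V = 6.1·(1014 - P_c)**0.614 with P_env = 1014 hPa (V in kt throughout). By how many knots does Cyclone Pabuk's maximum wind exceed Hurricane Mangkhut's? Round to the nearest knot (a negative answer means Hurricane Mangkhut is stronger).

Cyclone Pabuk: ΔP = 32; V ≈ 5.5 × 32^0.645 ≈ 51.43 kt.
Hurricane Mangkhut: ΔP = 96; V ≈ 6.1 × 96^0.614 ≈ 100.56 kt.
Difference ≈ 51.43 − 100.56 = -49.13 → -49 kt.

-49 kt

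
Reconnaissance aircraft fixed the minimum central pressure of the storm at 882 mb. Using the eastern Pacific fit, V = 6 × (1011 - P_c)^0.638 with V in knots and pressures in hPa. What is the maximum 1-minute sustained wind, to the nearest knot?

ΔP = 1011 − 882 = 129 mb.
129^0.638 ≈ 22.210.
V ≈ 6 × 22.210 ≈ 133.3 kt.

133 kt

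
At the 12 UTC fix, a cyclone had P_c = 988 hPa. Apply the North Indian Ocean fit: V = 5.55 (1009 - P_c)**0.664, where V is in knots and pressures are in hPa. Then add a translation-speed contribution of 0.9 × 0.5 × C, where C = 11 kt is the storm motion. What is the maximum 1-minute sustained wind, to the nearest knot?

ΔP = 1009 − 988 = 21 hPa.
21^0.664 ≈ 7.550.
V ≈ 5.55 × 7.550 ≈ 41.9 kt.
Translation term: 0.9 × 0.5 × 11 = 4.95 kt.
Corrected V ≈ 46.85 kt → 47 kt.

47 kt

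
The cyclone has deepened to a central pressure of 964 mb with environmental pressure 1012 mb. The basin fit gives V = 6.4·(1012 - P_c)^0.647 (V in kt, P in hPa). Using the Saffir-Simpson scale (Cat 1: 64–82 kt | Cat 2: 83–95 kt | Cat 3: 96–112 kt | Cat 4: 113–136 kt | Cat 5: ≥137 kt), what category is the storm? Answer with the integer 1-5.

1

ΔP = 1012 − 964 = 48 mb.
V ≈ 6.4 × 48^0.647 = 6.4 × 12.24 ≈ 78 kt.
78 kt falls in the Category 1 band.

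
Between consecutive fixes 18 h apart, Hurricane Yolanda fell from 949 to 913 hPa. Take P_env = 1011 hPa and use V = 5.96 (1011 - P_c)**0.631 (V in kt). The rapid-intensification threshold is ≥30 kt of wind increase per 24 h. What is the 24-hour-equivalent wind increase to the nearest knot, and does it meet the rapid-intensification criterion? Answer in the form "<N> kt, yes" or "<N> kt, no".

36 kt, yes

V₁: ΔP = 62, V ≈ 5.96 × 62^0.631 ≈ 80.58 kt.
V₂: ΔP = 98, V ≈ 5.96 × 98^0.631 ≈ 107.57 kt.
ΔV over 18 h = 26.99 kt → 24 h equivalent = 26.99 × 24/18 ≈ 35.99 kt.
36 kt ≥ 30 kt ⇒ rapid intensification.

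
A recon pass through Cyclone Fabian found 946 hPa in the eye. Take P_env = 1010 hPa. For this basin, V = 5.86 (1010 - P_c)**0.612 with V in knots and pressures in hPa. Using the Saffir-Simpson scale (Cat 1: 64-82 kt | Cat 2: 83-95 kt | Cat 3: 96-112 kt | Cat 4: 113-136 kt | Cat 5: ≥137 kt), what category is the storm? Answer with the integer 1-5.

ΔP = 1010 − 946 = 64 hPa.
V ≈ 5.86 × 64^0.612 = 5.86 × 12.75 ≈ 75 kt.
75 kt falls in the Category 1 band.

1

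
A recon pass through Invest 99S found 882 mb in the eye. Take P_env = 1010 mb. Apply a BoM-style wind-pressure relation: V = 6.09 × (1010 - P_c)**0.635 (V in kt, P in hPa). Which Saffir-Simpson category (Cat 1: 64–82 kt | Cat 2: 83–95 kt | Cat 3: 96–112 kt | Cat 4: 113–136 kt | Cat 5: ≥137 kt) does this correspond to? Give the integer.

ΔP = 1010 − 882 = 128 mb.
V ≈ 6.09 × 128^0.635 = 6.09 × 21.78 ≈ 133 kt.
133 kt falls in the Category 4 band.

4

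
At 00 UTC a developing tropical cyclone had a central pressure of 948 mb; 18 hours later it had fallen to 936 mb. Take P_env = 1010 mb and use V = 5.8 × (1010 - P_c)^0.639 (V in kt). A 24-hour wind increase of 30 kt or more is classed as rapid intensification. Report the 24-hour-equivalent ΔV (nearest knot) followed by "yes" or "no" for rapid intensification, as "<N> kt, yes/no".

13 kt, no

V₁: ΔP = 62, V ≈ 5.8 × 62^0.639 ≈ 81.05 kt.
V₂: ΔP = 74, V ≈ 5.8 × 74^0.639 ≈ 90.75 kt.
ΔV over 18 h = 9.70 kt → 24 h equivalent = 9.70 × 24/18 ≈ 12.93 kt.
13 kt < 30 kt ⇒ not rapid intensification.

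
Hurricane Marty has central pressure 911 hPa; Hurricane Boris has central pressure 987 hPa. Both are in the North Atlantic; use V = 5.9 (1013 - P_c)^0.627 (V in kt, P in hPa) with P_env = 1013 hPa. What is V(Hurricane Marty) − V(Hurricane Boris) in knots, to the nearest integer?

Hurricane Marty: ΔP = 102; V ≈ 5.9 × 102^0.627 ≈ 107.21 kt.
Hurricane Boris: ΔP = 26; V ≈ 5.9 × 26^0.627 ≈ 45.50 kt.
Difference ≈ 107.21 − 45.50 = 61.71 → 62 kt.

62 kt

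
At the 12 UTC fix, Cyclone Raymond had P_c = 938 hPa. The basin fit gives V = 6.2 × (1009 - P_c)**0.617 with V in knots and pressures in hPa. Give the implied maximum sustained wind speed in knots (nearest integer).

ΔP = 1009 − 938 = 71 hPa.
71^0.617 ≈ 13.875.
V ≈ 6.2 × 13.875 ≈ 86.0 kt.

86 kt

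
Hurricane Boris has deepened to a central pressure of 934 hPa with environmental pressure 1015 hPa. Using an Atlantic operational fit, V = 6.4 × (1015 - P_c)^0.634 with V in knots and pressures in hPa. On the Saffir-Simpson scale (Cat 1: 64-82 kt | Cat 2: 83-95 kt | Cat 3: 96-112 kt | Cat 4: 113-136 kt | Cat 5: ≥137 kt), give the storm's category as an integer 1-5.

3

ΔP = 1015 − 934 = 81 hPa.
V ≈ 6.4 × 81^0.634 = 6.4 × 16.22 ≈ 104 kt.
104 kt falls in the Category 3 band.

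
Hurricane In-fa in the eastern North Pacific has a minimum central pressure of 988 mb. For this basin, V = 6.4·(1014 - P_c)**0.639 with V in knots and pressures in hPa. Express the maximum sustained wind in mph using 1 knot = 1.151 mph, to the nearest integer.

59 mph

ΔP = 1014 − 988 = 26 mb.
V ≈ 6.4 × 26^0.639 = 6.4 × 8.020 ≈ 51.327 kt.
51.327 × 1.151 ≈ 59.08 mph → 59 mph.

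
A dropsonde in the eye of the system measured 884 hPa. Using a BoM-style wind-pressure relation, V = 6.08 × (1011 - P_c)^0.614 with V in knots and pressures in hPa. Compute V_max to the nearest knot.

119 kt

ΔP = 1011 − 884 = 127 hPa.
127^0.614 ≈ 19.577.
V ≈ 6.08 × 19.577 ≈ 119.0 kt.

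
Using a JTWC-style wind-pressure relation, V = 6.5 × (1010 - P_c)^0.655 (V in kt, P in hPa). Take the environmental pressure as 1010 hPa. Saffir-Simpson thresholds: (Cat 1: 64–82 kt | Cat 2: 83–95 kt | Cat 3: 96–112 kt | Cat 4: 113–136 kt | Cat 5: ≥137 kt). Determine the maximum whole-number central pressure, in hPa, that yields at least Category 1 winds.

Category 1 begins at V = 64 kt.
Required ΔP = (64/6.5)^(1/0.655) = 9.846^1.527 ≈ 32.84 hPa.
P_c ≤ 1010 − 32.84 = 977.16, so the highest integer P_c is 977 hPa.

977 hPa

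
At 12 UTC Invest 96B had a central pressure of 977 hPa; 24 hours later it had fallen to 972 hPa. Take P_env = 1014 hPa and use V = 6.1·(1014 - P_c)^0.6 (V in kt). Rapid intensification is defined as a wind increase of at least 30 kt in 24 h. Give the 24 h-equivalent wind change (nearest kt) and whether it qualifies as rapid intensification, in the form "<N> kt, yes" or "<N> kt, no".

4 kt, no

V₁: ΔP = 37, V ≈ 6.1 × 37^0.6 ≈ 53.24 kt.
V₂: ΔP = 42, V ≈ 6.1 × 42^0.6 ≈ 57.45 kt.
ΔV over 24 h = 4.21 kt → 24 h equivalent = 4.21 × 24/24 ≈ 4.21 kt.
4 kt < 30 kt ⇒ not rapid intensification.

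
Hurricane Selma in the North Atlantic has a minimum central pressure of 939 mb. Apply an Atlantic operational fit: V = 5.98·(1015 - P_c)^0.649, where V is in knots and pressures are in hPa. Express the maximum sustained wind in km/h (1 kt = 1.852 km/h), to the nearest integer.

184 km/h

ΔP = 1015 − 939 = 76 mb.
V ≈ 5.98 × 76^0.649 = 5.98 × 16.621 ≈ 99.391 kt.
99.391 × 1.852 ≈ 184.07 km/h → 184 km/h.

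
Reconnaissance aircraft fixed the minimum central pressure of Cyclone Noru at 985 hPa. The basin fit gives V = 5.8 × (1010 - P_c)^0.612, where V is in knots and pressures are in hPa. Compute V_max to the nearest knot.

42 kt

ΔP = 1010 − 985 = 25 hPa.
25^0.612 ≈ 7.170.
V ≈ 5.8 × 7.170 ≈ 41.6 kt.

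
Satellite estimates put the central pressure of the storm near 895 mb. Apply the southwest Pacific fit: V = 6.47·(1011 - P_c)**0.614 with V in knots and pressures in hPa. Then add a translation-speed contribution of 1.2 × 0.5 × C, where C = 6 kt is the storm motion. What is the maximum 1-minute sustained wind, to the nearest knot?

ΔP = 1011 − 895 = 116 mb.
116^0.614 ≈ 18.517.
V ≈ 6.47 × 18.517 ≈ 119.8 kt.
Translation term: 1.2 × 0.5 × 6 = 3.6 kt.
Corrected V ≈ 123.4 kt → 123 kt.

123 kt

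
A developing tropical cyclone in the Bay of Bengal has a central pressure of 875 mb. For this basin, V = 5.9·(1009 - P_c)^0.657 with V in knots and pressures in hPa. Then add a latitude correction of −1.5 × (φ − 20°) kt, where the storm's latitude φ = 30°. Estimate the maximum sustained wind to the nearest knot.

ΔP = 1009 − 875 = 134 mb.
134^0.657 ≈ 24.975.
V ≈ 5.9 × 24.975 ≈ 147.4 kt.
Latitude correction: −1.5 × (30 − 20) = -15 kt.
Corrected V ≈ 132.4 kt → 132 kt.

132 kt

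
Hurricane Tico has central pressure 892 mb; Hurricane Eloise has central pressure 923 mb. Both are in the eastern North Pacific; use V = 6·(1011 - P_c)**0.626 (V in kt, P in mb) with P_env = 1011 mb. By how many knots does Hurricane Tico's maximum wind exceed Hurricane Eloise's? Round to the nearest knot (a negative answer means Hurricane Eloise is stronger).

21 kt

Hurricane Tico: ΔP = 119; V ≈ 6 × 119^0.626 ≈ 119.52 kt.
Hurricane Eloise: ΔP = 88; V ≈ 6 × 88^0.626 ≈ 98.95 kt.
Difference ≈ 119.52 − 98.95 = 20.57 → 21 kt.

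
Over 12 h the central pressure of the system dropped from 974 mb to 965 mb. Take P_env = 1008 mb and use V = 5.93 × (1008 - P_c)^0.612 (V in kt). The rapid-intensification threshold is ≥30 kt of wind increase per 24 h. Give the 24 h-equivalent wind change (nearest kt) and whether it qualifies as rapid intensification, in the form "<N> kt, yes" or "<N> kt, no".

V₁: ΔP = 34, V ≈ 5.93 × 34^0.612 ≈ 51.32 kt.
V₂: ΔP = 43, V ≈ 5.93 × 43^0.612 ≈ 59.26 kt.
ΔV over 12 h = 7.94 kt → 24 h equivalent = 7.94 × 24/12 ≈ 15.88 kt.
16 kt < 30 kt ⇒ not rapid intensification.

16 kt, no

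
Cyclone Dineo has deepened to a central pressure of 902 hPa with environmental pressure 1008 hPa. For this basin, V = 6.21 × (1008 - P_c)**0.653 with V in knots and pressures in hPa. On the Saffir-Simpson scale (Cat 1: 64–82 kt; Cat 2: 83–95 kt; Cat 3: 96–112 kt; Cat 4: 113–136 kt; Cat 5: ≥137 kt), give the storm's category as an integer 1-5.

4

ΔP = 1008 − 902 = 106 hPa.
V ≈ 6.21 × 106^0.653 = 6.21 × 21.01 ≈ 131 kt.
131 kt falls in the Category 4 band.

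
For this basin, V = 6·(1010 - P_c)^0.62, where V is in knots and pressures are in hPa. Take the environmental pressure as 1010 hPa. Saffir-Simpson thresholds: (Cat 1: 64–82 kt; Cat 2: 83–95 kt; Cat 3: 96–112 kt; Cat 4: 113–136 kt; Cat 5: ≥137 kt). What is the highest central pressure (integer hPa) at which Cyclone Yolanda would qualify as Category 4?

Category 4 begins at V = 113 kt.
Required ΔP = (113/6)^(1/0.62) = 18.833^1.613 ≈ 113.85 hPa.
P_c ≤ 1010 − 113.85 = 896.15, so the highest integer P_c is 896 hPa.

896 hPa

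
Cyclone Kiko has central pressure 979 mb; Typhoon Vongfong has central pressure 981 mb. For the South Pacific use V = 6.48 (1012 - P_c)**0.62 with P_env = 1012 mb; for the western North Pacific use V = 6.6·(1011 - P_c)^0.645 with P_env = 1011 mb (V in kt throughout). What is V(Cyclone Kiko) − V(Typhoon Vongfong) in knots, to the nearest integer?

-3 kt

Cyclone Kiko: ΔP = 33; V ≈ 6.48 × 33^0.62 ≈ 56.63 kt.
Typhoon Vongfong: ΔP = 30; V ≈ 6.6 × 30^0.645 ≈ 59.20 kt.
Difference ≈ 56.63 − 59.20 = -2.57 → -3 kt.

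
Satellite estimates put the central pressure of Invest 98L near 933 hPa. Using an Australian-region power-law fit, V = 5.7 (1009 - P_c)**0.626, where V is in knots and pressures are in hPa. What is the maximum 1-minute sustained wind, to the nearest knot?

86 kt

ΔP = 1009 − 933 = 76 hPa.
76^0.626 ≈ 15.045.
V ≈ 5.7 × 15.045 ≈ 85.8 kt.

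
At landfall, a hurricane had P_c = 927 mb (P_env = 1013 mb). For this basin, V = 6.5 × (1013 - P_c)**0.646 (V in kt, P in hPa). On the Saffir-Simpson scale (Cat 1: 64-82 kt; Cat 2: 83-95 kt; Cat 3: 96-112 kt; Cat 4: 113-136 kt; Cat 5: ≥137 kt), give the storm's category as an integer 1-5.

4

ΔP = 1013 − 927 = 86 mb.
V ≈ 6.5 × 86^0.646 = 6.5 × 17.77 ≈ 116 kt.
116 kt falls in the Category 4 band.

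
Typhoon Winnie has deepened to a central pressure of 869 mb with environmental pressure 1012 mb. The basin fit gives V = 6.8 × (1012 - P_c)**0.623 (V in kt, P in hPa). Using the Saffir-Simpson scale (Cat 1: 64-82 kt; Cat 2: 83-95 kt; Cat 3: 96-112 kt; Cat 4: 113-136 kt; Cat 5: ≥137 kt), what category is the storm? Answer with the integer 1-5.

5

ΔP = 1012 − 869 = 143 mb.
V ≈ 6.8 × 143^0.623 = 6.8 × 22.02 ≈ 150 kt.
150 kt falls in the Category 5 band.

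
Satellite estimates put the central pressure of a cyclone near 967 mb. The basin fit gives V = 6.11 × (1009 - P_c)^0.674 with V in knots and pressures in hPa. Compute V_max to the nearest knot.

ΔP = 1009 − 967 = 42 mb.
42^0.674 ≈ 12.419.
V ≈ 6.11 × 12.419 ≈ 75.9 kt.

76 kt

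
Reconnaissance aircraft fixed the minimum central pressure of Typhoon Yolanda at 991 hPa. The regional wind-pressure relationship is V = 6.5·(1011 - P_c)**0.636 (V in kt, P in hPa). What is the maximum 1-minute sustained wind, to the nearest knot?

44 kt

ΔP = 1011 − 991 = 20 hPa.
20^0.636 ≈ 6.721.
V ≈ 6.5 × 6.721 ≈ 43.7 kt.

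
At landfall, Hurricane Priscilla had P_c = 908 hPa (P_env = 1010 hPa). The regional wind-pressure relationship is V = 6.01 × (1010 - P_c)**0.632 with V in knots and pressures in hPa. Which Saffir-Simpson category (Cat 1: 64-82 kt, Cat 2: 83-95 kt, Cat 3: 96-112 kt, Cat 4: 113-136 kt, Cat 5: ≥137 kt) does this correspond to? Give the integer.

3

ΔP = 1010 − 908 = 102 hPa.
V ≈ 6.01 × 102^0.632 = 6.01 × 18.60 ≈ 112 kt.
112 kt falls in the Category 3 band.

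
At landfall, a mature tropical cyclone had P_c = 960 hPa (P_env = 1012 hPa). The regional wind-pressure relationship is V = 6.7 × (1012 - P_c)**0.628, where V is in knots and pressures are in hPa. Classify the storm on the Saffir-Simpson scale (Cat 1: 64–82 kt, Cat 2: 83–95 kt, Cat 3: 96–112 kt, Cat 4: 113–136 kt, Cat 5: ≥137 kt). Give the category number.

1

ΔP = 1012 − 960 = 52 hPa.
V ≈ 6.7 × 52^0.628 = 6.7 × 11.96 ≈ 80 kt.
80 kt falls in the Category 1 band.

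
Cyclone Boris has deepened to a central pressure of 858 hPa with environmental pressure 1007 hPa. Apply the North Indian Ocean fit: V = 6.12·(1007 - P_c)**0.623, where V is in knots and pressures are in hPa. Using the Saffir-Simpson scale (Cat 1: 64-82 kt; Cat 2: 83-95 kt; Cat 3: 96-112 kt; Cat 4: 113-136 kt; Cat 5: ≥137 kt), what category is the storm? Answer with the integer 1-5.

ΔP = 1007 − 858 = 149 hPa.
V ≈ 6.12 × 149^0.623 = 6.12 × 22.59 ≈ 138 kt.
138 kt falls in the Category 5 band.

5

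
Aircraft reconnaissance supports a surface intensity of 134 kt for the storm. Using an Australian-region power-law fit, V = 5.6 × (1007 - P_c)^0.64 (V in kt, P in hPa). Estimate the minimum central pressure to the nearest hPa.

ΔP = (V / 5.6)^(1/0.64) = (134/5.6)^1.562.
134/5.6 = 23.929; 23.929^1.562 ≈ 142.74 hPa.
P_c = 1007 − 142.74 = 864.26 ≈ 864 hPa.

864 hPa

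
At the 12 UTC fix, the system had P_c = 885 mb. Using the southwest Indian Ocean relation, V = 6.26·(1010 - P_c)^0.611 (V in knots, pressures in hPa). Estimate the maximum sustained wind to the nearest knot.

ΔP = 1010 − 885 = 125 mb.
125^0.611 ≈ 19.108.
V ≈ 6.26 × 19.108 ≈ 119.6 kt.

120 kt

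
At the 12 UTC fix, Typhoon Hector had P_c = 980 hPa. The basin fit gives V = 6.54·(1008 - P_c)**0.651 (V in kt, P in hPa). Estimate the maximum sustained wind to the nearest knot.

57 kt

ΔP = 1008 − 980 = 28 hPa.
28^0.651 ≈ 8.752.
V ≈ 6.54 × 8.752 ≈ 57.2 kt.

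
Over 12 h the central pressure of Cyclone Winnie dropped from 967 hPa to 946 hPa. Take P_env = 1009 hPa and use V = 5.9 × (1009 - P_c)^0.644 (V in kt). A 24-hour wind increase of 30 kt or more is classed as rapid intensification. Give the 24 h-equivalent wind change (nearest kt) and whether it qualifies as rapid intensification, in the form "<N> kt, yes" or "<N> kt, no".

V₁: ΔP = 42, V ≈ 5.9 × 42^0.644 ≈ 65.50 kt.
V₂: ΔP = 63, V ≈ 5.9 × 63^0.644 ≈ 85.04 kt.
ΔV over 12 h = 19.54 kt → 24 h equivalent = 19.54 × 24/12 ≈ 39.08 kt.
39 kt ≥ 30 kt ⇒ rapid intensification.

39 kt, yes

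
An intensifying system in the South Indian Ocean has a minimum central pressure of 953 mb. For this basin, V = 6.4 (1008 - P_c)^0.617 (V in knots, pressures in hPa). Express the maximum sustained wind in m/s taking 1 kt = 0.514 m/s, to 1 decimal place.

ΔP = 1008 − 953 = 55 mb.
V ≈ 6.4 × 55^0.617 = 6.4 × 11.852 ≈ 75.855 kt.
75.855 × 0.514 ≈ 38.99 m/s → 39.0 m/s.

39.0 m/s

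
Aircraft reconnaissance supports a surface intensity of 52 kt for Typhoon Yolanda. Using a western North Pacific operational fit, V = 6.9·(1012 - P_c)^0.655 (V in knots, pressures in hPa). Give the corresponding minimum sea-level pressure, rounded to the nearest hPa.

ΔP = (V / 6.9)^(1/0.655) = (52/6.9)^1.527.
52/6.9 = 7.536; 7.536^1.527 ≈ 21.84 hPa.
P_c = 1012 − 21.84 = 990.16 ≈ 990 hPa.

990 hPa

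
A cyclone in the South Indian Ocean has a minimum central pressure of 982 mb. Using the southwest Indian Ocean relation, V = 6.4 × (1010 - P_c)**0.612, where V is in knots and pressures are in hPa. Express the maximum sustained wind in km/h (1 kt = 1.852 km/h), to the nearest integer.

91 km/h

ΔP = 1010 − 982 = 28 mb.
V ≈ 6.4 × 28^0.612 = 6.4 × 7.685 ≈ 49.186 kt.
49.186 × 1.852 ≈ 91.09 km/h → 91 km/h.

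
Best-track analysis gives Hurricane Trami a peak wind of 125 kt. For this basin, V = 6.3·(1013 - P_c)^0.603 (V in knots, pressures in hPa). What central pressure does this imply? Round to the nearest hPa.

ΔP = (V / 6.3)^(1/0.603) = (125/6.3)^1.658.
125/6.3 = 19.841; 19.841^1.658 ≈ 141.86 hPa.
P_c = 1013 − 141.86 = 871.14 ≈ 871 hPa.

871 hPa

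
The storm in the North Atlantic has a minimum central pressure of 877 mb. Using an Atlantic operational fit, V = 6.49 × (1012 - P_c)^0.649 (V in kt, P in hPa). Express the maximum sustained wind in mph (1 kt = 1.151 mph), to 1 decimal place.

180.3 mph

ΔP = 1012 − 877 = 135 mb.
V ≈ 6.49 × 135^0.649 = 6.49 × 24.132 ≈ 156.614 kt.
156.614 × 1.151 ≈ 180.26 mph → 180.3 mph.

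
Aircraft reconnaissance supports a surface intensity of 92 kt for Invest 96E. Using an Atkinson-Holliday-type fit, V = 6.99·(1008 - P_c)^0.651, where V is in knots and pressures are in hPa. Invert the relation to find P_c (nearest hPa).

956 hPa

ΔP = (V / 6.99)^(1/0.651) = (92/6.99)^1.536.
92/6.99 = 13.162; 13.162^1.536 ≈ 52.40 hPa.
P_c = 1008 − 52.40 = 955.60 ≈ 956 hPa.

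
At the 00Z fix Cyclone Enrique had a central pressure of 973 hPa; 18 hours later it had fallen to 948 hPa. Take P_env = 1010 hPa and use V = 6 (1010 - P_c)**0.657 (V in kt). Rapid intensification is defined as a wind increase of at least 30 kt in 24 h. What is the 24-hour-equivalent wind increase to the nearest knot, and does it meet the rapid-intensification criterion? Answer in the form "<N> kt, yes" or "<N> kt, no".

V₁: ΔP = 37, V ≈ 6 × 37^0.657 ≈ 64.34 kt.
V₂: ΔP = 62, V ≈ 6 × 62^0.657 ≈ 90.31 kt.
ΔV over 18 h = 25.97 kt → 24 h equivalent = 25.97 × 24/18 ≈ 34.63 kt.
35 kt ≥ 30 kt ⇒ rapid intensification.

35 kt, yes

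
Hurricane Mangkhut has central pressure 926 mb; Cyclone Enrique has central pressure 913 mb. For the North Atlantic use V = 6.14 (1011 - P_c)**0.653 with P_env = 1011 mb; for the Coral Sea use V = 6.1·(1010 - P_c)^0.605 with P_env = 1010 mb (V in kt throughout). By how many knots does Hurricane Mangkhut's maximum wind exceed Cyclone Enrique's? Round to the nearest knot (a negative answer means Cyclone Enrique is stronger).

15 kt

Hurricane Mangkhut: ΔP = 85; V ≈ 6.14 × 85^0.653 ≈ 111.71 kt.
Cyclone Enrique: ΔP = 97; V ≈ 6.1 × 97^0.605 ≈ 97.12 kt.
Difference ≈ 111.71 − 97.12 = 14.59 → 15 kt.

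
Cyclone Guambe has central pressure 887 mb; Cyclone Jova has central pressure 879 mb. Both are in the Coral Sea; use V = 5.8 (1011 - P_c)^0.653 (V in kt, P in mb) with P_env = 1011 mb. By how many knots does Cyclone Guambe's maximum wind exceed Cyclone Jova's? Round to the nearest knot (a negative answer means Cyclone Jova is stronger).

Cyclone Guambe: ΔP = 124; V ≈ 5.8 × 124^0.653 ≈ 135.03 kt.
Cyclone Jova: ΔP = 132; V ≈ 5.8 × 132^0.653 ≈ 140.66 kt.
Difference ≈ 135.03 − 140.66 = -5.63 → -6 kt.

-6 kt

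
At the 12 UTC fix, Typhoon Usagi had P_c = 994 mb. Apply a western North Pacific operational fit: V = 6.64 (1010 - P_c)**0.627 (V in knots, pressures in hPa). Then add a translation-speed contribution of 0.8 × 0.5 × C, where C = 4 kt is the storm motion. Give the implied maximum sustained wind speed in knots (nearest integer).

ΔP = 1010 − 994 = 16 mb.
16^0.627 ≈ 5.688.
V ≈ 6.64 × 5.688 ≈ 37.8 kt.
Translation term: 0.8 × 0.5 × 4 = 1.6 kt.
Corrected V ≈ 39.4 kt → 39 kt.

39 kt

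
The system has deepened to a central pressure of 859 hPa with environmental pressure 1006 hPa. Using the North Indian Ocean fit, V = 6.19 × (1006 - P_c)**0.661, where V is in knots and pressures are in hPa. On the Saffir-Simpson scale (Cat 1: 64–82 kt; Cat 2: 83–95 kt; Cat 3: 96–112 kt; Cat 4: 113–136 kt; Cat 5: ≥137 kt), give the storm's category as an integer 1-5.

ΔP = 1006 − 859 = 147 hPa.
V ≈ 6.19 × 147^0.661 = 6.19 × 27.08 ≈ 168 kt.
168 kt falls in the Category 5 band.

5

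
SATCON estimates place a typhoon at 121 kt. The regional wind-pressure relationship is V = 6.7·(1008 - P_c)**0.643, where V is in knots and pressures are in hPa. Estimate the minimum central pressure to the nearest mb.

918 mb

ΔP = (V / 6.7)^(1/0.643) = (121/6.7)^1.555.
121/6.7 = 18.060; 18.060^1.555 ≈ 90.04 mb.
P_c = 1008 − 90.04 = 917.96 ≈ 918 mb.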